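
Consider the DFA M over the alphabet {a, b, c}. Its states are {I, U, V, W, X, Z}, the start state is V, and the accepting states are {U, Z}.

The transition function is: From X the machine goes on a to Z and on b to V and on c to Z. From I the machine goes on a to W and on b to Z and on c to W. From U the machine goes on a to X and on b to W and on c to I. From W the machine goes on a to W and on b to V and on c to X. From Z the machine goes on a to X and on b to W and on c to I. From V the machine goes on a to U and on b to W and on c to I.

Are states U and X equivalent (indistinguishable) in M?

No

All states are reachable from the start state.
P0 = {U,Z} | {I,V,W,X}.
Refine {I,V,W,X} on symbol a: members go to different blocks, giving {I,W} and {V,X}.
Refine {I,W} on symbol b: members go to different blocks, giving {W} and {I}.
On input b, block {V,X} splits into {X} and {V}.
No further refinement is possible. Final partition (5 blocks): {U,Z} | {W} | {X} | {I} | {V}.
U and X end up in different blocks, so they are distinguishable. For instance, the string 'ε' is accepted from only U.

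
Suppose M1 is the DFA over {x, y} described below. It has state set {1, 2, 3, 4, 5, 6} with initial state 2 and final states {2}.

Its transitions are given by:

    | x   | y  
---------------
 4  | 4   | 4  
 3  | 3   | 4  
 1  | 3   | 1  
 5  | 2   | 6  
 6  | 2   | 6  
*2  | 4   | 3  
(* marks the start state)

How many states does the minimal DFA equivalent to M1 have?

First remove the unreachable states {1,5,6}; 3 states remain.
P0 = {2} | {3,4}.
No further refinement is possible. Final partition (2 blocks): {2} | {3,4}.

2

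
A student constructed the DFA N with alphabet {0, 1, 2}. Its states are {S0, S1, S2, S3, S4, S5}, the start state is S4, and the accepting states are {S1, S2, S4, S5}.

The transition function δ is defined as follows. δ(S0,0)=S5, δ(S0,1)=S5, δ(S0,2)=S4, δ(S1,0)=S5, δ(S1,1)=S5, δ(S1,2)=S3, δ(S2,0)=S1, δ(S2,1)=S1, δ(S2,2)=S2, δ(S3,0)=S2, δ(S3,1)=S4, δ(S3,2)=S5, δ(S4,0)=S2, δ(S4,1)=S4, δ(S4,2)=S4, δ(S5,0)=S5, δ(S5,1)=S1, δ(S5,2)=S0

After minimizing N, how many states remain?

All states are reachable from the start state.
P0 = {S1,S2,S4,S5} | {S0,S3}.
Split {S1,S2,S4,S5} by δ(·,2) → {S1,S5} and {S2,S4}.
Split {S0,S3} by δ(·,0) → {S0} and {S3}.
Split {S1,S5} by δ(·,2) → {S1} and {S5}.
Split {S2,S4} by δ(·,0) → {S2} and {S4}.
No further refinement is possible. Final partition (6 blocks): {S1} | {S0} | {S2} | {S3} | {S5} | {S4}.

6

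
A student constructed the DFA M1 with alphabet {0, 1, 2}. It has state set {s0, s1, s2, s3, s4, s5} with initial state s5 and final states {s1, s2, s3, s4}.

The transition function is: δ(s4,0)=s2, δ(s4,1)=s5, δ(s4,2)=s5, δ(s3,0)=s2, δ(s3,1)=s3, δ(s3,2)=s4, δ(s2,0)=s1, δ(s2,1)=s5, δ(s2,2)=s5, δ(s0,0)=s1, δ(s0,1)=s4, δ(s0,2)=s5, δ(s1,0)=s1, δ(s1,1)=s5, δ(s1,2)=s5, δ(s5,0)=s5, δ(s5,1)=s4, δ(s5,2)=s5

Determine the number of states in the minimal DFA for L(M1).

States {s0,s3} cannot be reached from the start state, so discard them.
Start with accepting vs non-accepting: {s1,s2,s4} | {s5}.
No further refinement is possible. Final partition (2 blocks): {s1,s2,s4} | {s5}.

2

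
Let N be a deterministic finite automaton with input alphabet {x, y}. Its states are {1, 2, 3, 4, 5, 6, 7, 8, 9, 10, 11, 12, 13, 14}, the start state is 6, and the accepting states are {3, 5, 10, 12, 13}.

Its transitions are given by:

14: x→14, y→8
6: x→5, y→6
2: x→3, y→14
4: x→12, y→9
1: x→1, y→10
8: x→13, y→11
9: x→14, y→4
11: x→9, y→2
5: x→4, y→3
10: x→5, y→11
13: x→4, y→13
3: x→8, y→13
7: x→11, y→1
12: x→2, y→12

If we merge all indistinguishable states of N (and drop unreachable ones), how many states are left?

4

First remove the unreachable states {1,7,10}; 11 states remain.
P0 = {3,5,12,13} | {2,4,6,8,9,11,14}.
Split {2,4,6,8,9,11,14} by δ(·,x) → {2,4,6,8} and {9,11,14}.
Refine {2,4,6,8} on symbol y: members go to different blocks, giving {2,4,8} and {6}.
Stable partition: {3,5,12,13} | {2,4,8} | {9,11,14} | {6} — 4 equivalence classes.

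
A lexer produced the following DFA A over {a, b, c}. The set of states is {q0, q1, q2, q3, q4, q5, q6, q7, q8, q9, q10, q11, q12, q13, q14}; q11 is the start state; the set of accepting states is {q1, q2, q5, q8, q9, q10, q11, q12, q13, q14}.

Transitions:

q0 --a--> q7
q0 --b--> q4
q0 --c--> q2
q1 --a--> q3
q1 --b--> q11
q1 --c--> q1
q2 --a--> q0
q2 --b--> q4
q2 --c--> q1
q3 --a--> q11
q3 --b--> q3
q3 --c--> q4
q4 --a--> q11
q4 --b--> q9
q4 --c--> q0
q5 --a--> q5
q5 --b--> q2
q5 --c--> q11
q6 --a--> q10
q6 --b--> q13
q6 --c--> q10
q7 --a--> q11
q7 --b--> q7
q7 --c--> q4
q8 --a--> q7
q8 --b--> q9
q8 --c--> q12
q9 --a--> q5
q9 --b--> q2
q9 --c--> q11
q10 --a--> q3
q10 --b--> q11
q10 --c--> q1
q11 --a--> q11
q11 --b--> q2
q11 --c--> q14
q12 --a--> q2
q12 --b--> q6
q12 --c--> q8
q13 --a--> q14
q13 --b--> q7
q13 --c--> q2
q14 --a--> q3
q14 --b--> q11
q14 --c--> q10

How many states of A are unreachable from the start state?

4

Starting at q11 and following transitions, the reachable set is {q0, q1, q2, q3, q4, q5, q7, q9, q10, q11, q14}. That leaves q6, q8, q12, q13 unreachable — 4 in total.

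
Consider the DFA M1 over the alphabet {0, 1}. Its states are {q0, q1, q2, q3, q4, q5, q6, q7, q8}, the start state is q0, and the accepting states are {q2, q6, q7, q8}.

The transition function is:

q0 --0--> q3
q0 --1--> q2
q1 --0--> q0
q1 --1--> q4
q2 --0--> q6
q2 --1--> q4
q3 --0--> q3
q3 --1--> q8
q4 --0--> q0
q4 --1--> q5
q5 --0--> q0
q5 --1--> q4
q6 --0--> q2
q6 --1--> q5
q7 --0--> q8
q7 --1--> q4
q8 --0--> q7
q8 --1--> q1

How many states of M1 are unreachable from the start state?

Exploring from q0, all states are eventually visited, so none are unreachable.

0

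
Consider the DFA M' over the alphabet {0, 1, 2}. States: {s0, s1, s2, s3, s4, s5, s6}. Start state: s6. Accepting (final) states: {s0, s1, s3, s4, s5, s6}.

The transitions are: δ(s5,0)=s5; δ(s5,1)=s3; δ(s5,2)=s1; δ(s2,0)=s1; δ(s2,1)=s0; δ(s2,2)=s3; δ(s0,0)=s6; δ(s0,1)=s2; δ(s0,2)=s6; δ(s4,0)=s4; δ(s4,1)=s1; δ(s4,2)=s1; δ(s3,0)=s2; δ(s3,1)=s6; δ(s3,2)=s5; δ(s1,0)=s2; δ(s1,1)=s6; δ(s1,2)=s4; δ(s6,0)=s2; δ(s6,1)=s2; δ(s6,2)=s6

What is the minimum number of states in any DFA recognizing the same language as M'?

5

Start with accepting vs non-accepting: {s0,s1,s3,s4,s5,s6} | {s2}.
Refine {s0,s1,s3,s4,s5,s6} on symbol 0: members go to different blocks, giving {s0,s4,s5} and {s1,s3,s6}.
On input 0, block {s0,s4,s5} splits into {s4,s5} and {s0}.
Refine {s1,s3,s6} on symbol 1: members go to different blocks, giving {s1,s3} and {s6}.
Stable partition: {s4,s5} | {s2} | {s1,s3} | {s0} | {s6} — 5 equivalence classes.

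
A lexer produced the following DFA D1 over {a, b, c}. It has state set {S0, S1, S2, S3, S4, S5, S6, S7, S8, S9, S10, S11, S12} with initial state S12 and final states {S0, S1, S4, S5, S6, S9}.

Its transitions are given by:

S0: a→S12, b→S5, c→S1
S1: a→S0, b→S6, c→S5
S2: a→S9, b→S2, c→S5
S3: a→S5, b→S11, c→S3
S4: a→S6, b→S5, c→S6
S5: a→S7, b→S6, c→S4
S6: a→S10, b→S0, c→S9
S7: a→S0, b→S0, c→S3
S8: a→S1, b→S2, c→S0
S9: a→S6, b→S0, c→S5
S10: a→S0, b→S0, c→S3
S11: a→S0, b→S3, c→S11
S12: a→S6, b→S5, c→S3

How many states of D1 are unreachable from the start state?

2

BFS from S12 reaches {S0, S1, S3, S4, S5, S6, S7, S9, S10, S11, S12}; the 2 state(s) S2, S8 are never visited.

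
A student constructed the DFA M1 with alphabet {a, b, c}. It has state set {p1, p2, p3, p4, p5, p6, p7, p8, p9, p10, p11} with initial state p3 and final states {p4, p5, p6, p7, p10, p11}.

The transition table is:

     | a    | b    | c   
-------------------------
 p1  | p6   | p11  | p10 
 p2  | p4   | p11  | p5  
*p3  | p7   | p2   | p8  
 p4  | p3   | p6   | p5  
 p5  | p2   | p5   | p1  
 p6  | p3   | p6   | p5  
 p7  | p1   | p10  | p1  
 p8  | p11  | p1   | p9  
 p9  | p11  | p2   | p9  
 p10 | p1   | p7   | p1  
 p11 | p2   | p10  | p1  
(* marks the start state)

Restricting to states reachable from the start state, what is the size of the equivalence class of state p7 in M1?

4

Start with accepting vs non-accepting: {p4,p5,p6,p7,p10,p11} | {p1,p2,p3,p8,p9}.
Refine {p4,p5,p6,p7,p10,p11} on symbol c: members go to different blocks, giving {p5,p7,p10,p11} and {p4,p6}.
Split {p1,p2,p3,p8,p9} by δ(·,a) → {p3,p8,p9} and {p1,p2}.
The partition is now stable with 4 blocks: {p5,p7,p10,p11} | {p3,p8,p9} | {p4,p6} | {p1,p2}.
State p7 belongs to the block {p5,p7,p10,p11}, which has 4 states.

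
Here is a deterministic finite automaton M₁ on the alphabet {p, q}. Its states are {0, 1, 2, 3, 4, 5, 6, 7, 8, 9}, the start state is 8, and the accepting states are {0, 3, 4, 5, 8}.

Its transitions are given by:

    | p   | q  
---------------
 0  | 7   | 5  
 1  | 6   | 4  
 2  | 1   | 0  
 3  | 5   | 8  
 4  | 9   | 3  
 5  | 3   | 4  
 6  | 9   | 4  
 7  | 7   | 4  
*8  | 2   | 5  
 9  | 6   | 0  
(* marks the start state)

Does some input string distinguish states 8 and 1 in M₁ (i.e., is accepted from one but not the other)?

All states are reachable from the start state.
Start with accepting vs non-accepting: {0,3,4,5,8} | {1,2,6,7,9}.
On input p, block {0,3,4,5,8} splits into {0,4,8} and {3,5}.
The partition is now stable with 3 blocks: {0,4,8} | {1,2,6,7,9} | {3,5}.
8 and 1 end up in different blocks, so they are distinguishable. For instance, the string 'ε' is accepted from only 8.

Yes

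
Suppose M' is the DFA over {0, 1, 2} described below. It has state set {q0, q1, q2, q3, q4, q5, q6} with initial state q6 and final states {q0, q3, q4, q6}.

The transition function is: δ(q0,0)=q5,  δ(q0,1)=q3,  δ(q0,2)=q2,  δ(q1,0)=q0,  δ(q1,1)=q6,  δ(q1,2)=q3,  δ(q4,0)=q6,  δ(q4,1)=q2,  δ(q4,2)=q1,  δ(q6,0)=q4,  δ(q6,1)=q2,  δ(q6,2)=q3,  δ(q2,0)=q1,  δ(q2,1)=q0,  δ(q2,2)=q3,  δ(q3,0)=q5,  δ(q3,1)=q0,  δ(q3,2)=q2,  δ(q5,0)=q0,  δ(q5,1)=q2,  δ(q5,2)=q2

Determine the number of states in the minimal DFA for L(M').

Initial partition by acceptance: {q0,q3,q4,q6} | {q1,q2,q5}.
Split {q0,q3,q4,q6} by δ(·,0) → {q0,q3} and {q4,q6}.
On input 0, block {q1,q2,q5} splits into {q1,q5} and {q2}.
Refine {q1,q5} on symbol 1: members go to different blocks, giving {q1} and {q5}.
On input 2, block {q4,q6} splits into {q4} and {q6}.
Stable partition: {q0,q3} | {q1} | {q4} | {q2} | {q5} | {q6} — 6 equivalence classes.

6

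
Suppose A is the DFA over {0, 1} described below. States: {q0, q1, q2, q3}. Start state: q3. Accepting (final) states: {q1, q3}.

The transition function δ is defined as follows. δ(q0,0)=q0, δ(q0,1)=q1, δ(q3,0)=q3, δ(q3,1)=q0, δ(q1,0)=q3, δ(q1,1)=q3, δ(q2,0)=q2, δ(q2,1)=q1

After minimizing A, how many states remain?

3

States {q2} cannot be reached from the start state, so discard them.
P0 = {q1,q3} | {q0}.
Refine {q1,q3} on symbol 1: members go to different blocks, giving {q1} and {q3}.
No further refinement is possible. Final partition (3 blocks): {q1} | {q0} | {q3}.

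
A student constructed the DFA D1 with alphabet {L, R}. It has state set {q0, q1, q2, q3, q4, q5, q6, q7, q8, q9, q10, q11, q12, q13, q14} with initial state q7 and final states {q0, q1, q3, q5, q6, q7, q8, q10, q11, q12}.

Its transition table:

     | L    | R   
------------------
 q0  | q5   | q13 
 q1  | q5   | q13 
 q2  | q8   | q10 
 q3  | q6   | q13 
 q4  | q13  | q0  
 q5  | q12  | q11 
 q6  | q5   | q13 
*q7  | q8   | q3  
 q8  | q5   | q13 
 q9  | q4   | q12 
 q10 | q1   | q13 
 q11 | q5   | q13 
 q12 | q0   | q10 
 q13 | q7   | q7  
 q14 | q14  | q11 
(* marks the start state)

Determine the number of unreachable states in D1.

No path from q7 leads to q2, q4, q9, q14; the other 11 states are all reachable.

4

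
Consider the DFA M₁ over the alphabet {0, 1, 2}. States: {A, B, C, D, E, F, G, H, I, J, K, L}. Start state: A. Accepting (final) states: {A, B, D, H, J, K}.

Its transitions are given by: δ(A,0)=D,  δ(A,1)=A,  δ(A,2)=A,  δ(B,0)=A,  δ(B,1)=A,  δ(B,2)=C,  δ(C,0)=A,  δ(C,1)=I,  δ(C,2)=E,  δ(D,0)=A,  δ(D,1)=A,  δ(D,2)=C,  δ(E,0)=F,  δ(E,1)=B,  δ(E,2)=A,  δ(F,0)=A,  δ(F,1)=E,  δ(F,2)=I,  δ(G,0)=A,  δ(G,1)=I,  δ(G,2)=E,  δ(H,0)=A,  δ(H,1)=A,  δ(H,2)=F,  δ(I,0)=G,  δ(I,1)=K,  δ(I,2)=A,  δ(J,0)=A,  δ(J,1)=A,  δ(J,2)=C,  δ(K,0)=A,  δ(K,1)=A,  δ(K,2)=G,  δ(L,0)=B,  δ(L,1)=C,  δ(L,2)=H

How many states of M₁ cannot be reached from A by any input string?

3

Starting at A and following transitions, the reachable set is {A, B, C, D, E, F, G, I, K}. That leaves H, J, L unreachable — 3 in total.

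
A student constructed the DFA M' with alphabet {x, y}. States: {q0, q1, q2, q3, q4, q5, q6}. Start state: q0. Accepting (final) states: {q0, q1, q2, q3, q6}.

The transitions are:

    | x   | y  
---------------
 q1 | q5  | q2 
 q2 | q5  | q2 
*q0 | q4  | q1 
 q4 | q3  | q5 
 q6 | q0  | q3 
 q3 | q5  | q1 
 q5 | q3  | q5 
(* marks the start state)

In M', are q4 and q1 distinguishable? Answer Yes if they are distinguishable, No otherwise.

First remove the unreachable states {q6}; 6 states remain.
Initial partition by acceptance: {q0,q1,q2,q3} | {q4,q5}.
The partition is now stable with 2 blocks: {q0,q1,q2,q3} | {q4,q5}.
q4 and q1 end up in different blocks, so they are distinguishable. For instance, the string 'ε' is accepted from only q1.

Yes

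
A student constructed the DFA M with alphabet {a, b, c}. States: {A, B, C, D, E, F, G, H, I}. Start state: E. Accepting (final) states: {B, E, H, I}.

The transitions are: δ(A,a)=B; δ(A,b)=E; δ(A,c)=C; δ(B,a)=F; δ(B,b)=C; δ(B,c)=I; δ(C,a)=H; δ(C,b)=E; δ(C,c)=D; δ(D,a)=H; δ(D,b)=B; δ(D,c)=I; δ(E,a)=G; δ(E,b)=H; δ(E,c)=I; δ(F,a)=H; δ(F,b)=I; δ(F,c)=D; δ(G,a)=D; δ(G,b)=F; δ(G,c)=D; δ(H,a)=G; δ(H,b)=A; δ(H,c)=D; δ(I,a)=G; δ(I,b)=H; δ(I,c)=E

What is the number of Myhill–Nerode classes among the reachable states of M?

7

P0 = {B,E,H,I} | {A,C,D,F,G}.
Refine {B,E,H,I} on symbol b: members go to different blocks, giving {B,H} and {E,I}.
On input c, block {B,H} splits into {B} and {H}.
Split {A,C,D,F,G} by δ(·,a) → {C,D,F} and {A} and {G}.
Refine {C,D,F} on symbol b: members go to different blocks, giving {C,F} and {D}.
Stable partition: {B} | {C,F} | {E,I} | {H} | {A} | {G} | {D} — 7 equivalence classes.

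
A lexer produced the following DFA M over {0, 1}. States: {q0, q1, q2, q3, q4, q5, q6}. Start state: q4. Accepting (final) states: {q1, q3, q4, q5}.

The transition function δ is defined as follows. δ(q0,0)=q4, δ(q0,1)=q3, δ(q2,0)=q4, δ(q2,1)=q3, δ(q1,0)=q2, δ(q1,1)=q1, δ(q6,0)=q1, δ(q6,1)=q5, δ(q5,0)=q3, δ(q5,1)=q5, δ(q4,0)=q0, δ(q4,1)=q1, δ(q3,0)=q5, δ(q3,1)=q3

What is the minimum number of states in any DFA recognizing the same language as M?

3

First remove the unreachable states {q6}; 6 states remain.
P0 = {q1,q3,q4,q5} | {q0,q2}.
Split {q1,q3,q4,q5} by δ(·,0) → {q1,q4} and {q3,q5}.
The partition is now stable with 3 blocks: {q1,q4} | {q0,q2} | {q3,q5}.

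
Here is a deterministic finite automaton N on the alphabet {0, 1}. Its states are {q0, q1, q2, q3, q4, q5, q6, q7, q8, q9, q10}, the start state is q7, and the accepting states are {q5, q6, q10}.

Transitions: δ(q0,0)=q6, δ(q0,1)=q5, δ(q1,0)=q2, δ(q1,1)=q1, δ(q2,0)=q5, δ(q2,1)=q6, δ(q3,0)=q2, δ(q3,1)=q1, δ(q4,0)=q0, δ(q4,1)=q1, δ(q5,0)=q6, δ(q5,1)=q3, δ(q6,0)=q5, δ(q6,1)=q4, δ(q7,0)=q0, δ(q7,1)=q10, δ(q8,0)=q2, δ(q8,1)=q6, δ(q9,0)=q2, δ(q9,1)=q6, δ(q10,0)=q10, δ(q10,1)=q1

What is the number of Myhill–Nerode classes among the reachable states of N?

Reachable states from the start: {q0,q1,q2,q3,q4,q5,q6,q7,q10}. Unreachable: {q8,q9} — drop them.
Initial partition by acceptance: {q5,q6,q10} | {q0,q1,q2,q3,q4,q7}.
Split {q0,q1,q2,q3,q4,q7} by δ(·,0) → {q1,q3,q4,q7} and {q0,q2}.
Refine {q1,q3,q4,q7} on symbol 1: members go to different blocks, giving {q1,q3,q4} and {q7}.
No further refinement is possible. Final partition (4 blocks): {q5,q6,q10} | {q1,q3,q4} | {q0,q2} | {q7}.

4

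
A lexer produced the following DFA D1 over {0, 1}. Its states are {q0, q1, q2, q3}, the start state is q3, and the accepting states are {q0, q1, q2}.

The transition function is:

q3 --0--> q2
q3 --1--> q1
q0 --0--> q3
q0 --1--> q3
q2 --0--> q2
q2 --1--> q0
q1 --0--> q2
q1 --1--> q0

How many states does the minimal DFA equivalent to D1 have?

P0 = {q0,q1,q2} | {q3}.
Refine {q0,q1,q2} on symbol 0: members go to different blocks, giving {q1,q2} and {q0}.
The partition is now stable with 3 blocks: {q1,q2} | {q3} | {q0}.

3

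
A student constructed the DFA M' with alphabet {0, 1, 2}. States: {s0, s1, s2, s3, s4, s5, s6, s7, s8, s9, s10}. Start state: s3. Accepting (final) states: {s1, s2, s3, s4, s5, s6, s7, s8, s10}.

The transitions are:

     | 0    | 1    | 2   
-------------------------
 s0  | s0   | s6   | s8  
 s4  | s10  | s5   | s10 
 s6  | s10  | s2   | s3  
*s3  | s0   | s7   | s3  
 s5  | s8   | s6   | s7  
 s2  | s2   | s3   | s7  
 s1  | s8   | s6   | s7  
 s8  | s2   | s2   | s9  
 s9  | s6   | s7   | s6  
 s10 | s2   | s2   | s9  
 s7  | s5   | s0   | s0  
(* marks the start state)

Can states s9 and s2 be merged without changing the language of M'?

Reachable states from the start: {s0,s2,s3,s5,s6,s7,s8,s9,s10}. Unreachable: {s1,s4} — drop them.
P0 = {s2,s3,s5,s6,s7,s8,s10} | {s0,s9}.
On input 0, block {s2,s3,s5,s6,s7,s8,s10} splits into {s2,s5,s6,s7,s8,s10} and {s3}.
Refine {s2,s5,s6,s7,s8,s10} on symbol 1: members go to different blocks, giving {s5,s6,s8,s10} and {s2} and {s7}.
Split {s5,s6,s8,s10} by δ(·,0) → {s5,s6} and {s8,s10}.
On input 1, block {s5,s6} splits into {s5} and {s6}.
Refine {s0,s9} on symbol 0: members go to different blocks, giving {s0} and {s9}.
No further refinement is possible. Final partition (8 blocks): {s5} | {s0} | {s3} | {s2} | {s7} | {s8,s10} | {s6} | {s9}.
s9 and s2 end up in different blocks, so they are distinguishable. For instance, the string 'ε' is accepted from only s2.

No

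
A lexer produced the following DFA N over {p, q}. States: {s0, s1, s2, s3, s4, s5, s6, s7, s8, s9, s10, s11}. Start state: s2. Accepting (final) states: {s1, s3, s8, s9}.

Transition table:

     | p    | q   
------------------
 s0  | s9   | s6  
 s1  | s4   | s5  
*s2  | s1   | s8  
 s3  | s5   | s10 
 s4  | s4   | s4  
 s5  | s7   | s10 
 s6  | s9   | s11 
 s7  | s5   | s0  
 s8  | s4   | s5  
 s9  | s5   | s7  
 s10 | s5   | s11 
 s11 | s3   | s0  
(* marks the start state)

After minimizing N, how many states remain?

Every state is reachable, so we keep all 12.
Initial partition by acceptance: {s1,s3,s8,s9} | {s0,s2,s4,s5,s6,s7,s10,s11}.
Refine {s0,s2,s4,s5,s6,s7,s10,s11} on symbol p: members go to different blocks, giving {s0,s2,s6,s11} and {s4,s5,s7,s10}.
Split {s0,s2,s6,s11} by δ(·,q) → {s0,s6,s11} and {s2}.
Split {s4,s5,s7,s10} by δ(·,q) → {s4,s5} and {s7,s10}.
Split {s1,s3,s8,s9} by δ(·,q) → {s1,s8} and {s3,s9}.
On input p, block {s4,s5} splits into {s4} and {s5}.
No further refinement is possible. Final partition (7 blocks): {s1,s8} | {s0,s6,s11} | {s4} | {s2} | {s7,s10} | {s3,s9} | {s5}.

7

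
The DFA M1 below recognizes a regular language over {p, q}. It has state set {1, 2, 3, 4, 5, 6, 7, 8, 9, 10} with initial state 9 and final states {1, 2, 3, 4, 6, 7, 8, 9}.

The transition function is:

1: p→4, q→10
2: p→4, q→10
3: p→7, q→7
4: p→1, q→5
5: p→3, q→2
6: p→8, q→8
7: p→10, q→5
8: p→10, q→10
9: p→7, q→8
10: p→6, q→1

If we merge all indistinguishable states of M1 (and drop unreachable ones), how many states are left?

4

Start with accepting vs non-accepting: {1,2,3,4,6,7,8,9} | {5,10}.
Refine {1,2,3,4,6,7,8,9} on symbol p: members go to different blocks, giving {1,2,3,4,6,9} and {7,8}.
Refine {1,2,3,4,6,9} on symbol p: members go to different blocks, giving {1,2,4} and {3,6,9}.
Stable partition: {1,2,4} | {5,10} | {7,8} | {3,6,9} — 4 equivalence classes.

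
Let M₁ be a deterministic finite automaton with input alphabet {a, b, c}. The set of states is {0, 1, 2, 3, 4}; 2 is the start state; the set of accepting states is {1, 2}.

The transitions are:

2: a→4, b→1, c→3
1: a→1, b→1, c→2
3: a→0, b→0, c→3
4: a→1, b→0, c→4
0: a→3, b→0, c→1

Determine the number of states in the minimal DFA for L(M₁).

5

Start with accepting vs non-accepting: {1,2} | {0,3,4}.
Refine {1,2} on symbol a: members go to different blocks, giving {1} and {2}.
Refine {0,3,4} on symbol a: members go to different blocks, giving {0,3} and {4}.
Split {0,3} by δ(·,c) → {0} and {3}.
The partition is now stable with 5 blocks: {1} | {0} | {2} | {4} | {3}.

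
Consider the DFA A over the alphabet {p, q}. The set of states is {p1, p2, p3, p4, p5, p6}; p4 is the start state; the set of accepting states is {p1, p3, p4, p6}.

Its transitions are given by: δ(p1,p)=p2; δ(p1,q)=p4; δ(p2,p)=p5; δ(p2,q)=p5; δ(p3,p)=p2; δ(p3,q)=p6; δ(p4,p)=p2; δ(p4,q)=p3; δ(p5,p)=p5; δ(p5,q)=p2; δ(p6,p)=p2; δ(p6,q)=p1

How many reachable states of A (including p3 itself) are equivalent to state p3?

4

All states are reachable from the start state.
Start with accepting vs non-accepting: {p1,p3,p4,p6} | {p2,p5}.
The partition is now stable with 2 blocks: {p1,p3,p4,p6} | {p2,p5}.
State p3 belongs to the block {p1,p3,p4,p6}, which has 4 states.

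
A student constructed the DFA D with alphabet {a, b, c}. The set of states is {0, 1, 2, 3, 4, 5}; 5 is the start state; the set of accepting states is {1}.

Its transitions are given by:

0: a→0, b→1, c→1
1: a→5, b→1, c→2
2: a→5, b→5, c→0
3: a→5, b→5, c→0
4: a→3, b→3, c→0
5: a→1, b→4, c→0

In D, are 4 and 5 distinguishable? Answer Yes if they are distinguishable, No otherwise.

Yes

Every state is reachable, so we keep all 6.
P0 = {1} | {0,2,3,4,5}.
Refine {0,2,3,4,5} on symbol a: members go to different blocks, giving {0,2,3,4} and {5}.
Split {0,2,3,4} by δ(·,a) → {0,4} and {2,3}.
Refine {0,4} on symbol a: members go to different blocks, giving {0} and {4}.
No further refinement is possible. Final partition (5 blocks): {1} | {0} | {5} | {2,3} | {4}.
4 and 5 end up in different blocks, so they are distinguishable. For instance, the string 'a' is accepted from only 5.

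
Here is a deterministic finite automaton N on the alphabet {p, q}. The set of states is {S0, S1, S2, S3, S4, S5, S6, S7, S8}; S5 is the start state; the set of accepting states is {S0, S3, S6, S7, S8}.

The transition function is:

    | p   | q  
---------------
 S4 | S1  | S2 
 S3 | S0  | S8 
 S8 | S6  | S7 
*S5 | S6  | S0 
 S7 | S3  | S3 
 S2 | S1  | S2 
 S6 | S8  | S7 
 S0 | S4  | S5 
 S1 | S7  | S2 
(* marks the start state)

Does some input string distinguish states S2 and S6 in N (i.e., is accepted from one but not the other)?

Yes

P0 = {S0,S3,S6,S7,S8} | {S1,S2,S4,S5}.
On input p, block {S0,S3,S6,S7,S8} splits into {S3,S6,S7,S8} and {S0}.
Split {S3,S6,S7,S8} by δ(·,p) → {S6,S7,S8} and {S3}.
Split {S6,S7,S8} by δ(·,p) → {S6,S8} and {S7}.
On input p, block {S1,S2,S4,S5} splits into {S2,S4} and {S1} and {S5}.
Stable partition: {S6,S8} | {S2,S4} | {S0} | {S3} | {S7} | {S1} | {S5} — 7 equivalence classes.
S2 and S6 end up in different blocks, so they are distinguishable. For instance, the string 'ε' is accepted from only S6.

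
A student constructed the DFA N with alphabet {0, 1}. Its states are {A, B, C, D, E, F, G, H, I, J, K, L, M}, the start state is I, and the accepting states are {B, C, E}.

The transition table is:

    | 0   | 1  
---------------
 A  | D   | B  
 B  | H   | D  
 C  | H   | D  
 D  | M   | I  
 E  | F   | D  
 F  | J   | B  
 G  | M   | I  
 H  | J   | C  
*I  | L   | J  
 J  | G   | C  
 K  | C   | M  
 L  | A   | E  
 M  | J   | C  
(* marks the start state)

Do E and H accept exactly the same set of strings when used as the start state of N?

No

First remove the unreachable states {K}; 12 states remain.
Start with accepting vs non-accepting: {B,C,E} | {A,D,F,G,H,I,J,L,M}.
On input 1, block {A,D,F,G,H,I,J,L,M} splits into {A,F,H,J,L,M} and {D,G,I}.
On input 0, block {A,F,H,J,L,M} splits into {F,H,L,M} and {A,J}.
On input 1, block {D,G,I} splits into {D,G} and {I}.
No further refinement is possible. Final partition (5 blocks): {B,C,E} | {F,H,L,M} | {D,G} | {A,J} | {I}.
E and H end up in different blocks, so they are distinguishable. For instance, the string 'ε' is accepted from only E.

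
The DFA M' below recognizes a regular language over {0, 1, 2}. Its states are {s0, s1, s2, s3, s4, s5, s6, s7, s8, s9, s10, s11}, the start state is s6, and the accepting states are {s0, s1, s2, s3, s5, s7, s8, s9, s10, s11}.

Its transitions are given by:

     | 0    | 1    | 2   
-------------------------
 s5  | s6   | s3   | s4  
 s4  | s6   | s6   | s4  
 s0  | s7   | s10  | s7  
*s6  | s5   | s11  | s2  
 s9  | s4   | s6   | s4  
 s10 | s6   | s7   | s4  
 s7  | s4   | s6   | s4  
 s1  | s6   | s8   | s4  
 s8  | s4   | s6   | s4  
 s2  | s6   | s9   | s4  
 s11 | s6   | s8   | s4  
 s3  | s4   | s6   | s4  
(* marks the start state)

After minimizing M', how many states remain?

4

First remove the unreachable states {s0,s1,s7,s10}; 8 states remain.
P0 = {s2,s3,s5,s8,s9,s11} | {s4,s6}.
Refine {s2,s3,s5,s8,s9,s11} on symbol 1: members go to different blocks, giving {s2,s5,s11} and {s3,s8,s9}.
Refine {s4,s6} on symbol 0: members go to different blocks, giving {s4} and {s6}.
No further refinement is possible. Final partition (4 blocks): {s2,s5,s11} | {s4} | {s3,s8,s9} | {s6}.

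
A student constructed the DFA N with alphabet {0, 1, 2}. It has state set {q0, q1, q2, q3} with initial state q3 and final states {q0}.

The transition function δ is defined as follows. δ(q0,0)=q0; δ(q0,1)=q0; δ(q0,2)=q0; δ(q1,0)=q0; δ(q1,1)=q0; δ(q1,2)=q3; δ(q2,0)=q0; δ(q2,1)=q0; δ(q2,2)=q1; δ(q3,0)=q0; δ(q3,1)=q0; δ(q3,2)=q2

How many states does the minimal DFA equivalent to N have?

P0 = {q0} | {q1,q2,q3}.
No further refinement is possible. Final partition (2 blocks): {q0} | {q1,q2,q3}.

2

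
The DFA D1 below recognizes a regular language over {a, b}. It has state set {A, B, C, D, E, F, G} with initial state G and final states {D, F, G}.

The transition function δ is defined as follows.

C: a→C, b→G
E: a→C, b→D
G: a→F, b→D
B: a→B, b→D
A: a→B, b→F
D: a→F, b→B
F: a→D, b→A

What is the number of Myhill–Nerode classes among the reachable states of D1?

Reachable states from the start: {A,B,D,F,G}. Unreachable: {C,E} — drop them.
P0 = {D,F,G} | {A,B}.
On input b, block {D,F,G} splits into {D,F} and {G}.
Stable partition: {D,F} | {A,B} | {G} — 3 equivalence classes.

3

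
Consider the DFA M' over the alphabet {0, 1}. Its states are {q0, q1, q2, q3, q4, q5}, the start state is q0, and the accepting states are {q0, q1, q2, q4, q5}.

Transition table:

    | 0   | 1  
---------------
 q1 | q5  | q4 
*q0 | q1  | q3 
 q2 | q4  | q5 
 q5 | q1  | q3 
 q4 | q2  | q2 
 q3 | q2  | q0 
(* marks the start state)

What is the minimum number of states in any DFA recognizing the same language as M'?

P0 = {q0,q1,q2,q4,q5} | {q3}.
Refine {q0,q1,q2,q4,q5} on symbol 1: members go to different blocks, giving {q1,q2,q4} and {q0,q5}.
On input 0, block {q1,q2,q4} splits into {q2,q4} and {q1}.
On input 1, block {q2,q4} splits into {q2} and {q4}.
The partition is now stable with 5 blocks: {q2} | {q3} | {q0,q5} | {q1} | {q4}.

5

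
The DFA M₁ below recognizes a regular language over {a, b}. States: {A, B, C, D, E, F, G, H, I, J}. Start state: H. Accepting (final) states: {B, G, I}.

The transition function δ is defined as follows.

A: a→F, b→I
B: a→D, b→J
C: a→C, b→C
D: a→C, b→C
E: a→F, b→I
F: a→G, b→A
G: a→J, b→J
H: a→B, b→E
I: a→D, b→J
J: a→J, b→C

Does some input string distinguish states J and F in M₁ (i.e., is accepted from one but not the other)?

Yes

All states are reachable from the start state.
P0 = {B,G,I} | {A,C,D,E,F,H,J}.
On input a, block {A,C,D,E,F,H,J} splits into {A,C,D,E,J} and {F,H}.
Refine {A,C,D,E,J} on symbol a: members go to different blocks, giving {C,D,J} and {A,E}.
No further refinement is possible. Final partition (4 blocks): {B,G,I} | {C,D,J} | {F,H} | {A,E}.
J and F end up in different blocks, so they are distinguishable. For instance, the string 'a' is accepted from only F.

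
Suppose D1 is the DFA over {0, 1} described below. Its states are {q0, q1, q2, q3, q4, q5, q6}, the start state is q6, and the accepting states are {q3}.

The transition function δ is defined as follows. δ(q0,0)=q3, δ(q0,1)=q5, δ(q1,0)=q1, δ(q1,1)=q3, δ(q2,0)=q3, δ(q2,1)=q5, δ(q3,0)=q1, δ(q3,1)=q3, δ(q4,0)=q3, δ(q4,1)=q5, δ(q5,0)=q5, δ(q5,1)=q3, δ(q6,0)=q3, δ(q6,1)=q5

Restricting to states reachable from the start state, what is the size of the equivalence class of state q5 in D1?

First remove the unreachable states {q0,q2,q4}; 4 states remain.
Start with accepting vs non-accepting: {q3} | {q1,q5,q6}.
Refine {q1,q5,q6} on symbol 0: members go to different blocks, giving {q1,q5} and {q6}.
Stable partition: {q3} | {q1,q5} | {q6} — 3 equivalence classes.
The equivalence class containing q5 is {q1,q5}, of size 2.

2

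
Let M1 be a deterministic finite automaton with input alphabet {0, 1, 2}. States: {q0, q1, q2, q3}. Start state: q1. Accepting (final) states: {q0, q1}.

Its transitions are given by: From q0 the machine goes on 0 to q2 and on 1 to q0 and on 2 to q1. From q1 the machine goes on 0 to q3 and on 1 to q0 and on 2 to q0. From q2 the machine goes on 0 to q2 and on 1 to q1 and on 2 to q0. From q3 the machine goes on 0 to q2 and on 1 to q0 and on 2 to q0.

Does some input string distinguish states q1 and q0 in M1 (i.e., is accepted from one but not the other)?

No

Start with accepting vs non-accepting: {q0,q1} | {q2,q3}.
No further refinement is possible. Final partition (2 blocks): {q0,q1} | {q2,q3}.
q1 and q0 lie in the same block of the stable partition, so they are equivalent — no string distinguishes them.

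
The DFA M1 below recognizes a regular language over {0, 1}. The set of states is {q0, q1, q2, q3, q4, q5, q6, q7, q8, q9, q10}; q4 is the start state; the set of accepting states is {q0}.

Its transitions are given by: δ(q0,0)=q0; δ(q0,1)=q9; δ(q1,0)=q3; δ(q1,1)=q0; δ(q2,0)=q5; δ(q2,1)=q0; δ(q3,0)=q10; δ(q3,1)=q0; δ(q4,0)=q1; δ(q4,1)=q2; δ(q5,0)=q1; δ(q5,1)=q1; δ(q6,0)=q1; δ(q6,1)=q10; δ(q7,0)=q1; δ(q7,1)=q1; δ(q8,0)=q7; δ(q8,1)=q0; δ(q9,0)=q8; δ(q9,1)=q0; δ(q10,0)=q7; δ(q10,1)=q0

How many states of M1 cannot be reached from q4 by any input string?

1

No path from q4 leads to q6; the other 10 states are all reachable.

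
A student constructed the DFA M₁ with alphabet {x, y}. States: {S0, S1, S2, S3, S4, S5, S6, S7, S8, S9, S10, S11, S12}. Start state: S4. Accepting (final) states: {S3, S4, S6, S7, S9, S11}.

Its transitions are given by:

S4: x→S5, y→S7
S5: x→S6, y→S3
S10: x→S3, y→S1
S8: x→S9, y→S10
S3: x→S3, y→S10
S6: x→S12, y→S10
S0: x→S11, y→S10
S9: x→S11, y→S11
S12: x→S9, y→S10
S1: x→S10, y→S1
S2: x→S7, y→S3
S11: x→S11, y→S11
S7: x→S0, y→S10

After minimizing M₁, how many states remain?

First remove the unreachable states {S2,S8}; 11 states remain.
P0 = {S3,S4,S6,S7,S9,S11} | {S0,S1,S5,S10,S12}.
Refine {S3,S4,S6,S7,S9,S11} on symbol x: members go to different blocks, giving {S3,S9,S11} and {S4,S6,S7}.
Refine {S3,S9,S11} on symbol y: members go to different blocks, giving {S9,S11} and {S3}.
Split {S0,S1,S5,S10,S12} by δ(·,x) → {S0,S12} and {S1} and {S5} and {S10}.
On input x, block {S4,S6,S7} splits into {S6,S7} and {S4}.
The partition is now stable with 8 blocks: {S9,S11} | {S0,S12} | {S6,S7} | {S3} | {S1} | {S5} | {S10} | {S4}.

8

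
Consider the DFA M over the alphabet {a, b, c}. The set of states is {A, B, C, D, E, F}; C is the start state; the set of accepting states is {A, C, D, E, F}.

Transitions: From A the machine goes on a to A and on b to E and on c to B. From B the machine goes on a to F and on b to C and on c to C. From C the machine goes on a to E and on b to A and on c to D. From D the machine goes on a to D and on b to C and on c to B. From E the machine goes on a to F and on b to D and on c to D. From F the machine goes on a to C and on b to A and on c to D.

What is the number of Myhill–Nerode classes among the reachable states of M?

P0 = {A,C,D,E,F} | {B}.
On input c, block {A,C,D,E,F} splits into {C,E,F} and {A,D}.
The partition is now stable with 3 blocks: {C,E,F} | {B} | {A,D}.

3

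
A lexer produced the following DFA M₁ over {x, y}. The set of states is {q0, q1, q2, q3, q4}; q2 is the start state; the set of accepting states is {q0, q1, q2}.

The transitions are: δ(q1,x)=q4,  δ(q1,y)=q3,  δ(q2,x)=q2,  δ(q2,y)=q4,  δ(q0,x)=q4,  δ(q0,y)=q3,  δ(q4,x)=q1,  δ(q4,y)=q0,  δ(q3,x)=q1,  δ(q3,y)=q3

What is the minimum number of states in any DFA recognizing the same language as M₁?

4

All states are reachable from the start state.
Initial partition by acceptance: {q0,q1,q2} | {q3,q4}.
On input x, block {q0,q1,q2} splits into {q0,q1} and {q2}.
Split {q3,q4} by δ(·,y) → {q3} and {q4}.
The partition is now stable with 4 blocks: {q0,q1} | {q3} | {q2} | {q4}.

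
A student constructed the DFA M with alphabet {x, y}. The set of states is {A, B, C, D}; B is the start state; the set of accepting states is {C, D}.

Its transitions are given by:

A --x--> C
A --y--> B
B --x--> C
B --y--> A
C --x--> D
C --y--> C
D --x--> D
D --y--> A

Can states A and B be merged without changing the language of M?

Yes

Every state is reachable, so we keep all 4.
P0 = {C,D} | {A,B}.
Refine {C,D} on symbol y: members go to different blocks, giving {C} and {D}.
Stable partition: {C} | {A,B} | {D} — 3 equivalence classes.
A and B lie in the same block of the stable partition, so they are equivalent — no string distinguishes them.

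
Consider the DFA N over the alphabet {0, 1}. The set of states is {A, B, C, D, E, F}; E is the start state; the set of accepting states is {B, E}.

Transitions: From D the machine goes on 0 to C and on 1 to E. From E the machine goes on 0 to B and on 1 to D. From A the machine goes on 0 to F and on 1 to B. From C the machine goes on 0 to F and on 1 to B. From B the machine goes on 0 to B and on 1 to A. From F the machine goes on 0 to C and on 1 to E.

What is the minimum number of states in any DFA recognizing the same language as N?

All states are reachable from the start state.
Start with accepting vs non-accepting: {B,E} | {A,C,D,F}.
No further refinement is possible. Final partition (2 blocks): {B,E} | {A,C,D,F}.

2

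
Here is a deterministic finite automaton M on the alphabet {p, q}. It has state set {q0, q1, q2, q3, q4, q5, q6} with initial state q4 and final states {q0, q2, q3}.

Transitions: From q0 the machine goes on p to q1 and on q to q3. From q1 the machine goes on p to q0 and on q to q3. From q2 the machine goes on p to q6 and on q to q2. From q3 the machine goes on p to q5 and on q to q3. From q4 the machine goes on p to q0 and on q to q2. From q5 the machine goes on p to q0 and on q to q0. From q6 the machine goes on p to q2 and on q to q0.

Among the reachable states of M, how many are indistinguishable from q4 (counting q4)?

4

Start with accepting vs non-accepting: {q0,q2,q3} | {q1,q4,q5,q6}.
The partition is now stable with 2 blocks: {q0,q2,q3} | {q1,q4,q5,q6}.
The equivalence class containing q4 is {q1,q4,q5,q6}, of size 4.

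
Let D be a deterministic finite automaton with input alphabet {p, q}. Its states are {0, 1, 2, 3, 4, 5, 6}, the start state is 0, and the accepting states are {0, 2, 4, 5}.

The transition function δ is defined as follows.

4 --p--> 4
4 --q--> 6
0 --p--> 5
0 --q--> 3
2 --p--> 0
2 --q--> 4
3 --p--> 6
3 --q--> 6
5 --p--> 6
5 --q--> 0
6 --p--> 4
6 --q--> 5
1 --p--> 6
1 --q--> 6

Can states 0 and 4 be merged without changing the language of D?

Reachable states from the start: {0,3,4,5,6}. Unreachable: {1,2} — drop them.
Start with accepting vs non-accepting: {0,4,5} | {3,6}.
Refine {0,4,5} on symbol p: members go to different blocks, giving {0,4} and {5}.
Refine {0,4} on symbol p: members go to different blocks, giving {0} and {4}.
On input p, block {3,6} splits into {3} and {6}.
Stable partition: {0} | {3} | {5} | {4} | {6} — 5 equivalence classes.
0 and 4 end up in different blocks, so they are distinguishable. For instance, the string 'pp' is accepted from only 4.

No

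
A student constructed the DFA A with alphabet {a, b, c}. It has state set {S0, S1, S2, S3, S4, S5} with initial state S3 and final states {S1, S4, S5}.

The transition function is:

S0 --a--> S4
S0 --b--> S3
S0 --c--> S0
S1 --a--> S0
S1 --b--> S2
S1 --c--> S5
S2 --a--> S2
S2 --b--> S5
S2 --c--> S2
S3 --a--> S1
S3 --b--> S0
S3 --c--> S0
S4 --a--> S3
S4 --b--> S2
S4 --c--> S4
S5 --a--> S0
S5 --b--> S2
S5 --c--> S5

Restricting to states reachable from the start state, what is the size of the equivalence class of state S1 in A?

3

Initial partition by acceptance: {S1,S4,S5} | {S0,S2,S3}.
On input a, block {S0,S2,S3} splits into {S0,S3} and {S2}.
No further refinement is possible. Final partition (3 blocks): {S1,S4,S5} | {S0,S3} | {S2}.
The equivalence class containing S1 is {S1,S4,S5}, of size 3.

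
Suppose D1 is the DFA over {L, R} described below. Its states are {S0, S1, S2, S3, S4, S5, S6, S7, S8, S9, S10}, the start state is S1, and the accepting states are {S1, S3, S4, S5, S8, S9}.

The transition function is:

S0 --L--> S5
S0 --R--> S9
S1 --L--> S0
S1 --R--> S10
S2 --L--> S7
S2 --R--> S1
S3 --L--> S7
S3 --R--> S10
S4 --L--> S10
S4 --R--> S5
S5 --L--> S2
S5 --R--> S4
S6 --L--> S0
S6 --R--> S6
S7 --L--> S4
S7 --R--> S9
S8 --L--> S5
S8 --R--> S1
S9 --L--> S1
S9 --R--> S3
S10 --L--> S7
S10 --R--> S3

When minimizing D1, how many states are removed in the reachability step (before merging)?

2

No path from S1 leads to S6, S8; the other 9 states are all reachable.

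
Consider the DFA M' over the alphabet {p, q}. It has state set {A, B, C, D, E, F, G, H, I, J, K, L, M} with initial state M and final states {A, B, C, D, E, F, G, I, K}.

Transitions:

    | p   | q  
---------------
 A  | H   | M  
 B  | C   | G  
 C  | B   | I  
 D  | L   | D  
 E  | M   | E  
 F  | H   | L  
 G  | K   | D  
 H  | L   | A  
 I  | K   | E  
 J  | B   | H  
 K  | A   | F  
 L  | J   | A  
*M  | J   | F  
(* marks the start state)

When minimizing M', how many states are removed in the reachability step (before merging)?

0

Exploring from M, all states are eventually visited, so none are unreachable.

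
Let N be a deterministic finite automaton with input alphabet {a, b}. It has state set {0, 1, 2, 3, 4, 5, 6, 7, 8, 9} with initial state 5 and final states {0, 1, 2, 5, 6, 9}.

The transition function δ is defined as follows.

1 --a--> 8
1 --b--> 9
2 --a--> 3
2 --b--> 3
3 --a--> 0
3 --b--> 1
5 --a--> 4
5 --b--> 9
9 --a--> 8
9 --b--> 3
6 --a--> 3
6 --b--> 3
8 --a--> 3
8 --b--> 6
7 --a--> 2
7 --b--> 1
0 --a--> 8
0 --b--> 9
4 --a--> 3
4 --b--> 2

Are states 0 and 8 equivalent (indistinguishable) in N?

First remove the unreachable states {7}; 9 states remain.
P0 = {0,1,2,5,6,9} | {3,4,8}.
Split {0,1,2,5,6,9} by δ(·,b) → {0,1,5} and {2,6,9}.
Split {3,4,8} by δ(·,a) → {4,8} and {3}.
Refine {2,6,9} on symbol a: members go to different blocks, giving {2,6} and {9}.
Stable partition: {0,1,5} | {4,8} | {2,6} | {3} | {9} — 5 equivalence classes.
0 and 8 end up in different blocks, so they are distinguishable. For instance, the string 'ε' is accepted from only 0.

No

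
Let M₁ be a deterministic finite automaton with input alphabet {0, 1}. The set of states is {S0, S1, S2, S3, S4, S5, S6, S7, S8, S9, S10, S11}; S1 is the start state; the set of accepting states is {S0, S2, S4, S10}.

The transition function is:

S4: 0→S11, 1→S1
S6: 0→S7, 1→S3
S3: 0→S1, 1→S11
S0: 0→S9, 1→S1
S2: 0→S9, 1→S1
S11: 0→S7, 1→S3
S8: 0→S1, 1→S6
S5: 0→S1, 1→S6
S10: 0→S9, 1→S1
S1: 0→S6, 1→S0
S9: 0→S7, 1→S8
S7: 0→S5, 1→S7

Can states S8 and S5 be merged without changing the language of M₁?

First remove the unreachable states {S2,S4,S10}; 9 states remain.
Start with accepting vs non-accepting: {S0} | {S1,S3,S5,S6,S7,S8,S9,S11}.
Refine {S1,S3,S5,S6,S7,S8,S9,S11} on symbol 1: members go to different blocks, giving {S3,S5,S6,S7,S8,S9,S11} and {S1}.
Refine {S3,S5,S6,S7,S8,S9,S11} on symbol 0: members go to different blocks, giving {S6,S7,S9,S11} and {S3,S5,S8}.
Split {S6,S7,S9,S11} by δ(·,0) → {S6,S9,S11} and {S7}.
Stable partition: {S0} | {S6,S9,S11} | {S1} | {S3,S5,S8} | {S7} — 5 equivalence classes.
S8 and S5 lie in the same block of the stable partition, so they are equivalent — no string distinguishes them.

Yes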